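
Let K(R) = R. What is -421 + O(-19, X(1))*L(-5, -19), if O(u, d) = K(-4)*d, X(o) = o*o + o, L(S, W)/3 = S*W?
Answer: -2701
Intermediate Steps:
L(S, W) = 3*S*W (L(S, W) = 3*(S*W) = 3*S*W)
X(o) = o + o**2 (X(o) = o**2 + o = o + o**2)
O(u, d) = -4*d
-421 + O(-19, X(1))*L(-5, -19) = -421 + (-4*(1 + 1))*(3*(-5)*(-19)) = -421 - 4*2*285 = -421 - 8*285 = -421 - 2280 = -2701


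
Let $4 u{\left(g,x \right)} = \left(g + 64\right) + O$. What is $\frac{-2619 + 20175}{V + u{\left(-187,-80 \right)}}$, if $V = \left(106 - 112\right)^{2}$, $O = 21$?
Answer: $1672$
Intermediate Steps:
$u{\left(g,x \right)} = \frac{85}{4} + \frac{g}{4}$ ($u{\left(g,x \right)} = \frac{\left(g + 64\right) + 21}{4} = \frac{\left(64 + g\right) + 21}{4} = \frac{85 + g}{4} = \frac{85}{4} + \frac{g}{4}$)
$V = 36$ ($V = \left(-6\right)^{2} = 36$)
$\frac{-2619 + 20175}{V + u{\left(-187,-80 \right)}} = \frac{-2619 + 20175}{36 + \left(\frac{85}{4} + \frac{1}{4} \left(-187\right)\right)} = \frac{17556}{36 + \left(\frac{85}{4} - \frac{187}{4}\right)} = \frac{17556}{36 - \frac{51}{2}} = \frac{17556}{\frac{21}{2}} = 17556 \cdot \frac{2}{21} = 1672$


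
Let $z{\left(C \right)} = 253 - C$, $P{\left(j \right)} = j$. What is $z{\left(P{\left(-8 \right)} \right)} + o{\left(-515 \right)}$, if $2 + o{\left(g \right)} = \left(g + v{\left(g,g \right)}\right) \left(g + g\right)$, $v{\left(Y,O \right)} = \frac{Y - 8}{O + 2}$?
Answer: $\frac{271715027}{513} \approx 5.2966 \cdot 10^{5}$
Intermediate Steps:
$v{\left(Y,O \right)} = \frac{-8 + Y}{2 + O}$
$o{\left(g \right)} = -2 + 2 g \left(g + \frac{-8 + g}{2 + g}\right)$ ($o{\left(g \right)} = -2 + \left(g + \frac{-8 + g}{2 + g}\right) \left(g + g\right) = -2 + \left(g + \frac{-8 + g}{2 + g}\right) 2 g = -2 + 2 g \left(g + \frac{-8 + g}{2 + g}\right)$)
$z{\left(P{\left(-8 \right)} \right)} + o{\left(-515 \right)} = \left(253 - -8\right) + \frac{2 \left(-2 + \left(-515\right)^{3} - -4635 + 3 \left(-515\right)^{2}\right)}{2 - 515} = \left(253 + 8\right) + \frac{2 \left(-2 - 136590875 + 4635 + 3 \cdot 265225\right)}{-513} = 261 + 2 \left(- \frac{1}{513}\right) \left(-2 - 136590875 + 4635 + 795675\right) = 261 + 2 \left(- \frac{1}{513}\right) \left(-135790567\right) = 261 + \frac{271581134}{513} = \frac{271715027}{513}$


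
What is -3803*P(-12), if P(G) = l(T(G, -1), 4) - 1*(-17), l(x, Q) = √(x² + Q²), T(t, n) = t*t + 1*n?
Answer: -64651 - 3803*√20465 ≈ -6.0869e+5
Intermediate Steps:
T(t, n) = n + t² (T(t, n) = t² + n = n + t²)
l(x, Q) = √(Q² + x²)
P(G) = 17 + √(16 + (-1 + G²)²) (P(G) = √(4² + (-1 + G²)²) - 1*(-17) = √(16 + (-1 + G²)²) + 17 = 17 + √(16 + (-1 + G²)²))
-3803*P(-12) = -3803*(17 + √(16 + (-1 + (-12)²)²)) = -3803*(17 + √(16 + (-1 + 144)²)) = -3803*(17 + √(16 + 143²)) = -3803*(17 + √(16 + 20449)) = -3803*(17 + √20465) = -64651 - 3803*√20465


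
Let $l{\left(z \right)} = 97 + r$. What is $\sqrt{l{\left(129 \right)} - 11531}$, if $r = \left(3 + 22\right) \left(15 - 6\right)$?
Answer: $i \sqrt{11209} \approx 105.87 i$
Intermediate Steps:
$r = 225$ ($r = 25 \cdot 9 = 225$)
$l{\left(z \right)} = 322$ ($l{\left(z \right)} = 97 + 225 = 322$)
$\sqrt{l{\left(129 \right)} - 11531} = \sqrt{322 - 11531} = \sqrt{-11209} = i \sqrt{11209}$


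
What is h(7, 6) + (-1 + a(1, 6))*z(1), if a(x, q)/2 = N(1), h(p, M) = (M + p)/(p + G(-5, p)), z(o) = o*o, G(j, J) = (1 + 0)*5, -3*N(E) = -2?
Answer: 17/12 ≈ 1.4167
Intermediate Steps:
N(E) = ⅔ (N(E) = -⅓*(-2) = ⅔)
G(j, J) = 5 (G(j, J) = 1*5 = 5)
z(o) = o²
h(p, M) = (M + p)/(5 + p) (h(p, M) = (M + p)/(p + 5) = (M + p)/(5 + p))
a(x, q) = 4/3 (a(x, q) = 2*(⅔) = 4/3)
h(7, 6) + (-1 + a(1, 6))*z(1) = (6 + 7)/(5 + 7) + (-1 + 4/3)*1² = 13/12 + (⅓)*1 = (1/12)*13 + ⅓ = 13/12 + ⅓ = 17/12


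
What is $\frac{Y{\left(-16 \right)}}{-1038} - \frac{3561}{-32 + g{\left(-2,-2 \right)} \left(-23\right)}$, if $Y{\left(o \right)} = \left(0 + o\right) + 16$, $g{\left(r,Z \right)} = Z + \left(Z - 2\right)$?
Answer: $- \frac{3561}{106} \approx -33.594$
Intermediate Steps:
$g{\left(r,Z \right)} = -2 + 2 Z$ ($g{\left(r,Z \right)} = Z + \left(Z - 2\right) = Z + \left(-2 + Z\right) = -2 + 2 Z$)
$Y{\left(o \right)} = 16 + o$ ($Y{\left(o \right)} = o + 16 = 16 + o$)
$\frac{Y{\left(-16 \right)}}{-1038} - \frac{3561}{-32 + g{\left(-2,-2 \right)} \left(-23\right)} = \frac{16 - 16}{-1038} - \frac{3561}{-32 + \left(-2 + 2 \left(-2\right)\right) \left(-23\right)} = 0 \left(- \frac{1}{1038}\right) - \frac{3561}{-32 + \left(-2 - 4\right) \left(-23\right)} = 0 - \frac{3561}{-32 - -138} = 0 - \frac{3561}{-32 + 138} = 0 - \frac{3561}{106} = - \frac{3561}{106}$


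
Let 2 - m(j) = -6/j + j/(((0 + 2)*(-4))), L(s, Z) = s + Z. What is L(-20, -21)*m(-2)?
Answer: 205/4 ≈ 51.250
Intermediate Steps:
L(s, Z) = Z + s
m(j) = 2 + 6/j + j/8 (m(j) = 2 - (-6/j + j/(((0 + 2)*(-4)))) = 2 - (-6/j + j/((2*(-4)))) = 2 - (-6/j + j/(-8)) = 2 - (-6/j + j*(-⅛)) = 2 - (-6/j - j/8) = 2 + (6/j + j/8) = 2 + 6/j + j/8)
L(-20, -21)*m(-2) = (-21 - 20)*(2 + 6/(-2) + (⅛)*(-2)) = -41*(2 + 6*(-½) - ¼) = -41*(2 - 3 - ¼) = -41*(-5/4) = 205/4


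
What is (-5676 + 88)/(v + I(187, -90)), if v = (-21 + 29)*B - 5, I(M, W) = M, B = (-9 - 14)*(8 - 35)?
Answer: -2794/2575 ≈ -1.0850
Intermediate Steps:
B = 621 (B = -23*(-27) = 621)
v = 4963 (v = (-21 + 29)*621 - 5 = 8*621 - 5 = 4968 - 5 = 4963)
(-5676 + 88)/(v + I(187, -90)) = (-5676 + 88)/(4963 + 187) = -5588/5150 = -5588*1/5150 = -2794/2575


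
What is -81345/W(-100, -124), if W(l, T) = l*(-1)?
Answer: -16269/20 ≈ -813.45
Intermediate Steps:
W(l, T) = -l
-81345/W(-100, -124) = -81345/((-1*(-100))) = -81345/100 = -81345*1/100 = -16269/20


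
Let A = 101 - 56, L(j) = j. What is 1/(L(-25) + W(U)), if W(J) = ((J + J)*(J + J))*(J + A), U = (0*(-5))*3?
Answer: -1/25 ≈ -0.040000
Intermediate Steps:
U = 0 (U = 0*3 = 0)
A = 45
W(J) = 4*J²*(45 + J) (W(J) = ((J + J)*(J + J))*(J + 45) = ((2*J)*(2*J))*(45 + J) = (4*J²)*(45 + J) = 4*J²*(45 + J))
1/(L(-25) + W(U)) = 1/(-25 + 4*0²*(45 + 0)) = 1/(-25 + 4*0*45) = 1/(-25 + 0) = 1/(-25) = -1/25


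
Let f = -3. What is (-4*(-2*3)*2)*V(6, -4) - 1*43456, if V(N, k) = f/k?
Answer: -43420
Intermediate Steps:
V(N, k) = -3/k
(-4*(-2*3)*2)*V(6, -4) - 1*43456 = (-4*(-2*3)*2)*(-3/(-4)) - 1*43456 = (-(-24)*2)*(-3*(-¼)) - 43456 = -4*(-12)*(¾) - 43456 = 48*(¾) - 43456 = 36 - 43456 = -43420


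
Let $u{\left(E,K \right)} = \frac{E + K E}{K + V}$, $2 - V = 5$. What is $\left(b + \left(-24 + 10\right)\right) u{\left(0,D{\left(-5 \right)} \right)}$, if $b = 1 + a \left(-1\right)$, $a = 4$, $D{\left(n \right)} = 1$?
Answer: $0$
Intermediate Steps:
$V = -3$ ($V = 2 - 5 = -3$)
$u{\left(E,K \right)} = \frac{E + E K}{-3 + K}$ ($u{\left(E,K \right)} = \frac{E + K E}{K - 3} = \frac{E + E K}{-3 + K}$)
$b = -3$ ($b = 1 + 4 \left(-1\right) = 1 - 4 = -3$)
$\left(b + \left(-24 + 10\right)\right) u{\left(0,D{\left(-5 \right)} \right)} = \left(-3 + \left(-24 + 10\right)\right) \frac{0 \left(1 + 1\right)}{-3 + 1} = \left(-3 - 14\right) 0 \frac{1}{-2} \cdot 2 = - 17 \cdot 0 \left(- \frac{1}{2}\right) 2 = \left(-17\right) 0 = 0$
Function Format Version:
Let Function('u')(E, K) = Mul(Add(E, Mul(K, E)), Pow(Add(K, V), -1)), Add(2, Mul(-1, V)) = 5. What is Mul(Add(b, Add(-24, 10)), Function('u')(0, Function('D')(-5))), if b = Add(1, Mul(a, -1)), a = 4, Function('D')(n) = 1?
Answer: 0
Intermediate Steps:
V = -3 (V = Add(2, Mul(-1, 5)) = Add(2, -5) = -3)
Function('u')(E, K) = Mul(Pow(Add(-3, K), -1), Add(E, Mul(E, K))) (Function('u')(E, K) = Mul(Add(E, Mul(K, E)), Pow(Add(K, -3), -1)) = Mul(Add(E, Mul(E, K)), Pow(Add(-3, K), -1)) = Mul(Pow(Add(-3, K), -1), Add(E, Mul(E, K))))
b = -3 (b = Add(1, Mul(4, -1)) = Add(1, -4) = -3)
Mul(Add(b, Add(-24, 10)), Function('u')(0, Function('D')(-5))) = Mul(Add(-3, Add(-24, 10)), Mul(0, Pow(Add(-3, 1), -1), Add(1, 1))) = Mul(Add(-3, -14), Mul(0, Pow(-2, -1), 2)) = Mul(-17, Mul(0, Rational(-1, 2), 2)) = Mul(-17, 0) = 0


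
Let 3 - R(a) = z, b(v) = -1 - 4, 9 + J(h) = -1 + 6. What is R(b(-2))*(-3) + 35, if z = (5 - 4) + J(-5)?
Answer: 17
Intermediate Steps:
J(h) = -4 (J(h) = -9 + (-1 + 6) = -9 + 5 = -4)
b(v) = -5
z = -3 (z = (5 - 4) - 4 = 1 - 4 = -3)
R(a) = 6 (R(a) = 3 - 1*(-3) = 3 + 3 = 6)
R(b(-2))*(-3) + 35 = 6*(-3) + 35 = -18 + 35 = 17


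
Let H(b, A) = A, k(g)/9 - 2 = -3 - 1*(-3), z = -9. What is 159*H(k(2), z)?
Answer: -1431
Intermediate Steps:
k(g) = 18 (k(g) = 18 + 9*(-3 - 1*(-3)) = 18 + 9*(-3 + 3) = 18 + 9*0 = 18 + 0 = 18)
159*H(k(2), z) = 159*(-9) = -1431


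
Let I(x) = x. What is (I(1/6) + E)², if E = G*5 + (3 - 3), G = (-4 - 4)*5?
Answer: 1437601/36 ≈ 39933.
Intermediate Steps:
G = -40 (G = -8*5 = -40)
E = -200 (E = -40*5 + (3 - 3) = -200 + 0 = -200)
(I(1/6) + E)² = (1/6 - 200)² = (⅙ - 200)² = (-1199/6)² = 1437601/36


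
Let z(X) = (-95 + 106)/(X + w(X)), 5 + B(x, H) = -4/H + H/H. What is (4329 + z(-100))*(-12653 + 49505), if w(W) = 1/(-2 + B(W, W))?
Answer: 793653098824/4975 ≈ 1.5953e+8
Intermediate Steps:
B(x, H) = -4 - 4/H (B(x, H) = -5 + (-4/H + H/H) = -5 + (-4/H + 1) = -5 + (1 - 4/H) = -4 - 4/H)
w(W) = 1/(-6 - 4/W) (w(W) = 1/(-2 + (-4 - 4/W)) = 1/(-6 - 4/W))
z(X) = 11/(X - X/(4 + 6*X)) (z(X) = (-95 + 106)/(X - X/(4 + 6*X)) = 11/(X - X/(4 + 6*X)))
(4329 + z(-100))*(-12653 + 49505) = (4329 + (22/3)*(2 + 3*(-100))/(-100*(1 + 2*(-100))))*(-12653 + 49505) = (4329 + (22/3)*(-1/100)*(2 - 300)/(1 - 200))*36852 = (4329 + (22/3)*(-1/100)*(-298)/(-199))*36852 = (4329 + (22/3)*(-1/100)*(-1/199)*(-298))*36852 = (4329 - 1639/14925)*36852 = (64608686/14925)*36852 = 793653098824/4975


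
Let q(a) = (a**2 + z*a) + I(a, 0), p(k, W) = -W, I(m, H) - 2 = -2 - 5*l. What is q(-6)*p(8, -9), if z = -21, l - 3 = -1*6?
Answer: 1593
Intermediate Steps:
l = -3 (l = 3 - 1*6 = 3 - 6 = -3)
I(m, H) = 15 (I(m, H) = 2 + (-2 - 5*(-3)) = 2 + (-2 + 15) = 2 + 13 = 15)
q(a) = 15 + a**2 - 21*a (q(a) = (a**2 - 21*a) + 15 = 15 + a**2 - 21*a)
q(-6)*p(8, -9) = (15 + (-6)**2 - 21*(-6))*(-1*(-9)) = (15 + 36 + 126)*9 = 177*9 = 1593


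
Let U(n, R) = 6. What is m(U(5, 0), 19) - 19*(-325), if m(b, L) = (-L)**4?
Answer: 136496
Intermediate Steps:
m(b, L) = L**4
m(U(5, 0), 19) - 19*(-325) = 19**4 - 19*(-325) = 130321 + 6175 = 136496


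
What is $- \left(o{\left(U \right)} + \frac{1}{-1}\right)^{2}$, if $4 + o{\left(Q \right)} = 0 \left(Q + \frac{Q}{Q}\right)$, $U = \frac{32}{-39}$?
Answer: $-25$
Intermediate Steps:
$U = - \frac{32}{39}$ ($U = 32 \left(- \frac{1}{39}\right) = - \frac{32}{39} \approx -0.82051$)
$o{\left(Q \right)} = -4$ ($o{\left(Q \right)} = -4 + 0 \left(Q + \frac{Q}{Q}\right) = -4 + 0 \left(Q + 1\right) = -4 + 0 \left(1 + Q\right) = -4 + 0 = -4$)
$- \left(o{\left(U \right)} + \frac{1}{-1}\right)^{2} = - \left(-4 + \frac{1}{-1}\right)^{2} = - \left(-4 - 1\right)^{2} = - \left(-5\right)^{2} = \left(-1\right) 25 = -25$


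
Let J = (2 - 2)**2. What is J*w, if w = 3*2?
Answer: 0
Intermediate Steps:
J = 0 (J = 0**2 = 0)
w = 6
J*w = 0*6 = 0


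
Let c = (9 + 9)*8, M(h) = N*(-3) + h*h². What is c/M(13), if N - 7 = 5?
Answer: 144/2161 ≈ 0.066636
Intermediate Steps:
N = 12 (N = 7 + 5 = 12)
M(h) = -36 + h³ (M(h) = 12*(-3) + h*h² = -36 + h³)
c = 144 (c = 18*8 = 144)
c/M(13) = 144/(-36 + 13³) = 144/(-36 + 2197) = 144/2161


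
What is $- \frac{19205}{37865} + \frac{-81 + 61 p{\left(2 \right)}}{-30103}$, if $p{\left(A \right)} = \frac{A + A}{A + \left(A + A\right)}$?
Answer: $- \frac{345960536}{683910057} \approx -0.50586$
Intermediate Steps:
$p{\left(A \right)} = \frac{2}{3}$ ($p{\left(A \right)} = \frac{2 A}{A + 2 A} = \frac{2 A}{3 A} = 2 A \frac{1}{3 A} = \frac{2}{3}$)
$- \frac{19205}{37865} + \frac{-81 + 61 p{\left(2 \right)}}{-30103} = - \frac{19205}{37865} + \frac{-81 + 61 \cdot \frac{2}{3}}{-30103} = \left(-19205\right) \frac{1}{37865} + \left(-81 + \frac{122}{3}\right) \left(- \frac{1}{30103}\right) = - \frac{3841}{7573} - - \frac{121}{90309} = - \frac{3841}{7573} + \frac{121}{90309} = - \frac{345960536}{683910057}$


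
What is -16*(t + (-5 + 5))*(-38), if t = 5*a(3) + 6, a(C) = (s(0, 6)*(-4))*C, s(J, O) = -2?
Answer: 76608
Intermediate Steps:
a(C) = 8*C (a(C) = (-2*(-4))*C = 8*C)
t = 126 (t = 5*(8*3) + 6 = 5*24 + 6 = 120 + 6 = 126)
-16*(t + (-5 + 5))*(-38) = -16*(126 + (-5 + 5))*(-38) = -16*(126 + 0)*(-38) = -16*126*(-38) = -2016*(-38) = 76608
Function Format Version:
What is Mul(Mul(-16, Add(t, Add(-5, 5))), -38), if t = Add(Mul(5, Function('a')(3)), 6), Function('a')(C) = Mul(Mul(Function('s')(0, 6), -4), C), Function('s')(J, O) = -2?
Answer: 76608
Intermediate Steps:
Function('a')(C) = Mul(8, C) (Function('a')(C) = Mul(Mul(-2, -4), C) = Mul(8, C))
t = 126 (t = Add(Mul(5, Mul(8, 3)), 6) = Add(Mul(5, 24), 6) = Add(120, 6) = 126)
Mul(Mul(-16, Add(t, Add(-5, 5))), -38) = Mul(Mul(-16, Add(126, Add(-5, 5))), -38) = Mul(Mul(-16, Add(126, 0)), -38) = Mul(Mul(-16, 126), -38) = Mul(-2016, -38) = 76608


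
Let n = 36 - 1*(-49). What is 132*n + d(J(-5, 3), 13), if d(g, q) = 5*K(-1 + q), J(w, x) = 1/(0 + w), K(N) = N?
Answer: 11280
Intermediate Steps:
n = 85 (n = 36 + 49 = 85)
J(w, x) = 1/w
d(g, q) = -5 + 5*q (d(g, q) = 5*(-1 + q) = -5 + 5*q)
132*n + d(J(-5, 3), 13) = 132*85 + (-5 + 5*13) = 11220 + (-5 + 65) = 11220 + 60 = 11280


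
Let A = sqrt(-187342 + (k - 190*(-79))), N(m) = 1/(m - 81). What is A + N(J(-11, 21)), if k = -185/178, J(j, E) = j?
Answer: -1/92 + I*sqrt(5460200018)/178 ≈ -0.01087 + 415.13*I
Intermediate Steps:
k = -185/178 (k = -185*1/178 = -185/178 ≈ -1.0393)
N(m) = 1/(-81 + m)
A = I*sqrt(5460200018)/178 (A = sqrt(-187342 + (-185/178 - 190*(-79))) = sqrt(-187342 + (-185/178 + 15010)) = sqrt(-187342 + 2671595/178) = sqrt(-30675281/178) = I*sqrt(5460200018)/178 ≈ 415.13*I)
A + N(J(-11, 21)) = I*sqrt(5460200018)/178 + 1/(-81 - 11) = I*sqrt(5460200018)/178 + 1/(-92) = I*sqrt(5460200018)/178 - 1/92 = -1/92 + I*sqrt(5460200018)/178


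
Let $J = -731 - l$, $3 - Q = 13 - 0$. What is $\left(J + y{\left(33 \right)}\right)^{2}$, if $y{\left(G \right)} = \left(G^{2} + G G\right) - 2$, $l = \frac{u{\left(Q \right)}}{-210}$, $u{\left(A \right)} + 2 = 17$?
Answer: $\frac{409293361}{196} \approx 2.0882 \cdot 10^{6}$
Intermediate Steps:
$Q = -10$ ($Q = 3 - \left(13 - 0\right) = 3 - \left(13 + 0\right) = 3 - 13 = -10$)
$u{\left(A \right)} = 15$ ($u{\left(A \right)} = -2 + 17 = 15$)
$l = - \frac{1}{14}$ ($l = \frac{15}{-210} = 15 \left(- \frac{1}{210}\right) = - \frac{1}{14} \approx -0.071429$)
$y{\left(G \right)} = -2 + 2 G^{2}$ ($y{\left(G \right)} = \left(G^{2} + G^{2}\right) - 2 = 2 G^{2} - 2 = -2 + 2 G^{2}$)
$J = - \frac{10233}{14}$ ($J = -731 - - \frac{1}{14} = -731 + \frac{1}{14} = - \frac{10233}{14} \approx -730.93$)
$\left(J + y{\left(33 \right)}\right)^{2} = \left(- \frac{10233}{14} - \left(2 - 2 \cdot 33^{2}\right)\right)^{2} = \left(- \frac{10233}{14} + \left(-2 + 2 \cdot 1089\right)\right)^{2} = \left(- \frac{10233}{14} + \left(-2 + 2178\right)\right)^{2} = \left(- \frac{10233}{14} + 2176\right)^{2} = \left(\frac{20231}{14}\right)^{2} = \frac{409293361}{196}$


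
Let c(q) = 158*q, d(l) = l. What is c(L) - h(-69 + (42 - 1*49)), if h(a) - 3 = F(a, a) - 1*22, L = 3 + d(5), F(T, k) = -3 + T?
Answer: 1362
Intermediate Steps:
L = 8 (L = 3 + 5 = 8)
h(a) = -22 + a (h(a) = 3 + ((-3 + a) - 1*22) = 3 + ((-3 + a) - 22) = 3 + (-25 + a) = -22 + a)
c(L) - h(-69 + (42 - 1*49)) = 158*8 - (-22 + (-69 + (42 - 1*49))) = 1264 - (-22 + (-69 + (42 - 49))) = 1264 - (-22 + (-69 - 7)) = 1264 - (-22 - 76) = 1264 - 1*(-98) = 1264 + 98 = 1362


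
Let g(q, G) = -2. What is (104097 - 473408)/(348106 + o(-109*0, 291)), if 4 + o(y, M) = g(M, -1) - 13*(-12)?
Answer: -369311/348256 ≈ -1.0605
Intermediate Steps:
o(y, M) = 150 (o(y, M) = -4 + (-2 - 13*(-12)) = -4 + (-2 + 156) = -4 + 154 = 150)
(104097 - 473408)/(348106 + o(-109*0, 291)) = (104097 - 473408)/(348106 + 150) = -369311/348256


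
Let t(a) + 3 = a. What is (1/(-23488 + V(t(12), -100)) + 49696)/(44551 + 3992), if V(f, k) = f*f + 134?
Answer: 1156575007/1129741239 ≈ 1.0238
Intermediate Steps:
t(a) = -3 + a
V(f, k) = 134 + f² (V(f, k) = f² + 134 = 134 + f²)
(1/(-23488 + V(t(12), -100)) + 49696)/(44551 + 3992) = (1/(-23488 + (134 + (-3 + 12)²)) + 49696)/(44551 + 3992) = (1/(-23488 + (134 + 9²)) + 49696)/48543 = (1/(-23488 + (134 + 81)) + 49696)*(1/48543) = (1/(-23488 + 215) + 49696)*(1/48543) = (1/(-23273) + 49696)*(1/48543) = (-1/23273 + 49696)*(1/48543) = (1156575007/23273)*(1/48543) = 1156575007/1129741239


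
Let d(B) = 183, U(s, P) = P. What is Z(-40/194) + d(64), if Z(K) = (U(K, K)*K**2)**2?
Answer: 152433940902007/832972004929 ≈ 183.00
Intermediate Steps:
Z(K) = K**6 (Z(K) = (K*K**2)**2 = (K**3)**2 = K**6)
Z(-40/194) + d(64) = (-40/194)**6 + 183 = (-40*1/194)**6 + 183 = (-20/97)**6 + 183 = 64000000/832972004929 + 183 = 152433940902007/832972004929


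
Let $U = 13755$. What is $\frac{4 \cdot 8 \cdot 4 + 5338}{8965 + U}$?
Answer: $\frac{2733}{11360} \approx 0.24058$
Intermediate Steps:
$\frac{4 \cdot 8 \cdot 4 + 5338}{8965 + U} = \frac{4 \cdot 8 \cdot 4 + 5338}{8965 + 13755} = \frac{32 \cdot 4 + 5338}{22720} = \left(128 + 5338\right) \frac{1}{22720} = 5466 \cdot \frac{1}{22720} = \frac{2733}{11360}$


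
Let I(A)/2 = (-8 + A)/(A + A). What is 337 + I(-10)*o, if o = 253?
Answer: 3962/5 ≈ 792.40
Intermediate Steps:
I(A) = (-8 + A)/A (I(A) = 2*((-8 + A)/(A + A)) = 2*((-8 + A)/((2*A))) = 2*((-8 + A)*(1/(2*A))) = 2*((-8 + A)/(2*A)) = (-8 + A)/A)
337 + I(-10)*o = 337 + ((-8 - 10)/(-10))*253 = 337 - ⅒*(-18)*253 = 337 + (9/5)*253 = 337 + 2277/5 = 3962/5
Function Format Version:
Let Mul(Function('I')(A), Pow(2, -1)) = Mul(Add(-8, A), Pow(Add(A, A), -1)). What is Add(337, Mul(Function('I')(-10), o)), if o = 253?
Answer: Rational(3962, 5) ≈ 792.40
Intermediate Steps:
Function('I')(A) = Mul(Pow(A, -1), Add(-8, A)) (Function('I')(A) = Mul(2, Mul(Add(-8, A), Pow(Add(A, A), -1))) = Mul(2, Mul(Add(-8, A), Pow(Mul(2, A), -1))) = Mul(2, Mul(Add(-8, A), Mul(Rational(1, 2), Pow(A, -1)))) = Mul(2, Mul(Rational(1, 2), Pow(A, -1), Add(-8, A))) = Mul(Pow(A, -1), Add(-8, A)))
Add(337, Mul(Function('I')(-10), o)) = Add(337, Mul(Mul(Pow(-10, -1), Add(-8, -10)), 253)) = Add(337, Mul(Mul(Rational(-1, 10), -18), 253)) = Add(337, Mul(Rational(9, 5), 253)) = Add(337, Rational(2277, 5)) = Rational(3962, 5)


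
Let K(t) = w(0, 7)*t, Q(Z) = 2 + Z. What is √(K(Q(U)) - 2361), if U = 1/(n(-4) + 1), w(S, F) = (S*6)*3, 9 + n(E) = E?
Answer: I*√2361 ≈ 48.59*I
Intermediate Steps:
n(E) = -9 + E
w(S, F) = 18*S (w(S, F) = (6*S)*3 = 18*S)
U = -1/12 (U = 1/((-9 - 4) + 1) = 1/(-13 + 1) = 1/(-12) = -1/12 ≈ -0.083333)
K(t) = 0 (K(t) = (18*0)*t = 0*t = 0)
√(K(Q(U)) - 2361) = √(0 - 2361) = √(-2361) = I*√2361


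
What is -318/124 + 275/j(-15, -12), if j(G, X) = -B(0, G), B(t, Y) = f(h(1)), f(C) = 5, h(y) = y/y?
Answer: -3569/62 ≈ -57.565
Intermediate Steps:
h(y) = 1
B(t, Y) = 5
j(G, X) = -5 (j(G, X) = -1*5 = -5)
-318/124 + 275/j(-15, -12) = -318/124 + 275/(-5) = -318*1/124 + 275*(-⅕) = -159/62 - 55 = -3569/62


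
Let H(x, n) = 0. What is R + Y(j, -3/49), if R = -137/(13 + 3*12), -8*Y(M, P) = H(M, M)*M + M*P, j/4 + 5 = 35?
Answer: -92/49 ≈ -1.8776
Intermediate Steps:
j = 120 (j = -20 + 4*35 = -20 + 140 = 120)
Y(M, P) = -M*P/8 (Y(M, P) = -(0*M + M*P)/8 = -(0 + M*P)/8 = -M*P/8)
R = -137/49 (R = -137/(13 + 36) = -137/49 ≈ -2.7959)
R + Y(j, -3/49) = -137/49 - 1/8*120*(-3/49) = -137/49 + 45/49 = -92/49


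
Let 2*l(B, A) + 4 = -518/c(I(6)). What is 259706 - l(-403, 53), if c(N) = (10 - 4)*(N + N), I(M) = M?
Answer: 18699235/72 ≈ 2.5971e+5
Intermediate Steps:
c(N) = 12*N (c(N) = 6*(2*N) = 12*N)
l(B, A) = -403/72 (l(B, A) = -2 + (-518/(12*6))/2 = -2 + (-518/72)/2 = -2 + (-518*1/72)/2 = -2 + (½)*(-259/36) = -2 - 259/72 = -403/72)
259706 - l(-403, 53) = 259706 - 1*(-403/72) = 259706 + 403/72 = 18699235/72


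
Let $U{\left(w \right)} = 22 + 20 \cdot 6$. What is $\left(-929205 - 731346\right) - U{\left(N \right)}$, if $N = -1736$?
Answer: $-1660693$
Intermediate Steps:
$U{\left(w \right)} = 142$ ($U{\left(w \right)} = 22 + 120 = 142$)
$\left(-929205 - 731346\right) - U{\left(N \right)} = \left(-929205 - 731346\right) - 142 = -1660551 - 142 = -1660693$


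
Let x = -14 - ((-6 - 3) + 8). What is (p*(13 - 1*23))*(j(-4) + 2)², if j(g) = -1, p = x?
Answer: 130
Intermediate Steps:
x = -13 (x = -14 - (-9 + 8) = -14 - 1*(-1) = -14 + 1 = -13)
p = -13
(p*(13 - 1*23))*(j(-4) + 2)² = (-13*(13 - 1*23))*(-1 + 2)² = -13*(13 - 23)*1² = -13*(-10)*1 = 130*1 = 130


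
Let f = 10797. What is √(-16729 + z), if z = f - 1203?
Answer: I*√7135 ≈ 84.469*I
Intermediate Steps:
z = 9594 (z = 10797 - 1203 = 9594)
√(-16729 + z) = √(-16729 + 9594) = √(-7135) = I*√7135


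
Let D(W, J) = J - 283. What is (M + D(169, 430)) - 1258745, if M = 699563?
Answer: -559035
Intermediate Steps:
D(W, J) = -283 + J
(M + D(169, 430)) - 1258745 = (699563 + (-283 + 430)) - 1258745 = (699563 + 147) - 1258745 = 699710 - 1258745 = -559035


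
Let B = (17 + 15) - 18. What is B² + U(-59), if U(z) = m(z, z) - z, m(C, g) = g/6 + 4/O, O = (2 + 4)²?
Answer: 4415/18 ≈ 245.28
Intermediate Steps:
O = 36 (O = 6² = 36)
m(C, g) = ⅑ + g/6 (m(C, g) = g/6 + 4/36 = g*(⅙) + 4*(1/36) = g/6 + ⅑ = ⅑ + g/6)
B = 14 (B = 32 - 18 = 14)
U(z) = ⅑ - 5*z/6 (U(z) = (⅑ + z/6) - z = ⅑ - 5*z/6)
B² + U(-59) = 14² + (⅑ - ⅚*(-59)) = 196 + (⅑ + 295/6) = 196 + 887/18 = 4415/18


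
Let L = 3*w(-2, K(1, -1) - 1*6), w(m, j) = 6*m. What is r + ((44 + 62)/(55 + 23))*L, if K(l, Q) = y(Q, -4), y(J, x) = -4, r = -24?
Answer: -948/13 ≈ -72.923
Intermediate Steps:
K(l, Q) = -4
L = -36 (L = 3*(6*(-2)) = 3*(-12) = -36)
r + ((44 + 62)/(55 + 23))*L = -24 + ((44 + 62)/(55 + 23))*(-36) = -24 + (106/78)*(-36) = -24 + (106*(1/78))*(-36) = -24 + (53/39)*(-36) = -24 - 636/13 = -948/13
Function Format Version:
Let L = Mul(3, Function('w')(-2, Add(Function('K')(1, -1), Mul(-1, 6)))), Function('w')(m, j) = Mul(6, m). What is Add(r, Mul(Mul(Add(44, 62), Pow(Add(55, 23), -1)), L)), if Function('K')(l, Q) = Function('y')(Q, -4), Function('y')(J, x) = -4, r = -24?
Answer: Rational(-948, 13) ≈ -72.923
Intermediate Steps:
Function('K')(l, Q) = -4
L = -36 (L = Mul(3, Mul(6, -2)) = Mul(3, -12) = -36)
Add(r, Mul(Mul(Add(44, 62), Pow(Add(55, 23), -1)), L)) = Add(-24, Mul(Mul(Add(44, 62), Pow(Add(55, 23), -1)), -36)) = Add(-24, Mul(Mul(106, Pow(78, -1)), -36)) = Add(-24, Mul(Mul(106, Rational(1, 78)), -36)) = Add(-24, Mul(Rational(53, 39), -36)) = Add(-24, Rational(-636, 13)) = Rational(-948, 13)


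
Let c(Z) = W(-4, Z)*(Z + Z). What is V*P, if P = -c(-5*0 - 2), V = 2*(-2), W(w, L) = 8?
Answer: -128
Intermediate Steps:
c(Z) = 16*Z (c(Z) = 8*(Z + Z) = 8*(2*Z) = 16*Z)
V = -4
P = 32 (P = -16*(-5*0 - 2) = -16*(0 - 2) = -16*(-2) = -1*(-32) = 32)
V*P = -4*32 = -128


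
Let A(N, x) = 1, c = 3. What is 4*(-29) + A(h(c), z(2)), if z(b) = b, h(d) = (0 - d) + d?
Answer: -115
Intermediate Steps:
h(d) = 0 (h(d) = -d + d = 0)
4*(-29) + A(h(c), z(2)) = 4*(-29) + 1 = -116 + 1 = -115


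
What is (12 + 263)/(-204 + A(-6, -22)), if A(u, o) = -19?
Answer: -275/223 ≈ -1.2332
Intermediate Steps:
(12 + 263)/(-204 + A(-6, -22)) = (12 + 263)/(-204 - 19) = 275/(-223) = 275*(-1/223) = -275/223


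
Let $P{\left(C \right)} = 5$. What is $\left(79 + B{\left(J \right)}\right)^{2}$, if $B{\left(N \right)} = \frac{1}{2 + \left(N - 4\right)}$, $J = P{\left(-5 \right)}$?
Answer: $\frac{56644}{9} \approx 6293.8$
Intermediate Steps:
$J = 5$
$B{\left(N \right)} = \frac{1}{-2 + N}$ ($B{\left(N \right)} = \frac{1}{2 + \left(-4 + N\right)} = \frac{1}{-2 + N}$)
$\left(79 + B{\left(J \right)}\right)^{2} = \left(79 + \frac{1}{-2 + 5}\right)^{2} = \left(79 + \frac{1}{3}\right)^{2} = \left(\frac{238}{3}\right)^{2} = \frac{56644}{9}$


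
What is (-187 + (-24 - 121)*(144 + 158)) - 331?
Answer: -44308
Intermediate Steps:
(-187 + (-24 - 121)*(144 + 158)) - 331 = (-187 - 145*302) - 331 = (-187 - 43790) - 331 = -43977 - 331 = -44308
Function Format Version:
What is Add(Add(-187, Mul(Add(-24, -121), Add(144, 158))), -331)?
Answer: -44308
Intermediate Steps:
Add(Add(-187, Mul(Add(-24, -121), Add(144, 158))), -331) = Add(Add(-187, Mul(-145, 302)), -331) = Add(Add(-187, -43790), -331) = Add(-43977, -331) = -44308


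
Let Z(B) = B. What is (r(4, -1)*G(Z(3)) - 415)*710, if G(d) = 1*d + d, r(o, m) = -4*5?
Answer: -379850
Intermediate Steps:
r(o, m) = -20
G(d) = 2*d (G(d) = d + d = 2*d)
(r(4, -1)*G(Z(3)) - 415)*710 = (-40*3 - 415)*710 = (-20*6 - 415)*710 = (-120 - 415)*710 = -535*710 = -379850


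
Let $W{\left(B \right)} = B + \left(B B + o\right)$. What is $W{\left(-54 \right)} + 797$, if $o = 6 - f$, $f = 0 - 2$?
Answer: $3667$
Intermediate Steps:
$f = -2$ ($f = 0 - 2 = -2$)
$o = 8$ ($o = 6 - -2 = 6 + 2 = 8$)
$W{\left(B \right)} = 8 + B + B^{2}$ ($W{\left(B \right)} = B + \left(B B + 8\right) = B + \left(B^{2} + 8\right) = B + \left(8 + B^{2}\right) = 8 + B + B^{2}$)
$W{\left(-54 \right)} + 797 = \left(8 - 54 + \left(-54\right)^{2}\right) + 797 = \left(8 - 54 + 2916\right) + 797 = 2870 + 797 = 3667$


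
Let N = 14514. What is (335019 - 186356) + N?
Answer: 163177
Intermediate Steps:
(335019 - 186356) + N = (335019 - 186356) + 14514 = 148663 + 14514 = 163177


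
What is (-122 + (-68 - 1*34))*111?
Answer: -24864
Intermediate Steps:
(-122 + (-68 - 1*34))*111 = (-122 + (-68 - 34))*111 = (-122 - 102)*111 = -224*111 = -24864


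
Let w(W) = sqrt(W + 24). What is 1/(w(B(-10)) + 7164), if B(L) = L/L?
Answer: 1/7169 ≈ 0.00013949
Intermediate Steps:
B(L) = 1
w(W) = sqrt(24 + W)
1/(w(B(-10)) + 7164) = 1/(sqrt(24 + 1) + 7164) = 1/(sqrt(25) + 7164) = 1/(5 + 7164) = 1/7169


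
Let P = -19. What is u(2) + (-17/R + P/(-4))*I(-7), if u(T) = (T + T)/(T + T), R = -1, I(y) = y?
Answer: -605/4 ≈ -151.25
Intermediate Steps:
u(T) = 1 (u(T) = (2*T)/((2*T)) = (2*T)*(1/(2*T)) = 1)
u(2) + (-17/R + P/(-4))*I(-7) = 1 + (-17/(-1) - 19/(-4))*(-7) = 1 + (-17*(-1) - 19*(-¼))*(-7) = 1 + (17 + 19/4)*(-7) = 1 + (87/4)*(-7) = 1 - 609/4 = -605/4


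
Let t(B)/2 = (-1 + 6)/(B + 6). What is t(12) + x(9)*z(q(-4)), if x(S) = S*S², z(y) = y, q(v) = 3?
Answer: 19688/9 ≈ 2187.6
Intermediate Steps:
t(B) = 10/(6 + B) (t(B) = 2*((-1 + 6)/(B + 6)) = 2*(5/(6 + B)) = 10/(6 + B))
x(S) = S³
t(12) + x(9)*z(q(-4)) = 10/(6 + 12) + 9³*3 = 10/18 + 729*3 = 10*(1/18) + 2187 = 5/9 + 2187 = 19688/9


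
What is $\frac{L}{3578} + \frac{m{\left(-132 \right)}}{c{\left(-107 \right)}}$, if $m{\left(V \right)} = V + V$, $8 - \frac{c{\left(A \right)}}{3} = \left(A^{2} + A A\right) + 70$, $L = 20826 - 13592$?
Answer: $\frac{10400469}{5134430} \approx 2.0256$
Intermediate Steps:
$L = 7234$ ($L = 20826 - 13592 = 7234$)
$c{\left(A \right)} = -186 - 6 A^{2}$ ($c{\left(A \right)} = 24 - 3 \left(\left(A^{2} + A A\right) + 70\right) = 24 - 3 \left(\left(A^{2} + A^{2}\right) + 70\right) = 24 - 3 \left(2 A^{2} + 70\right) = 24 - 3 \left(70 + 2 A^{2}\right) = 24 - \left(210 + 6 A^{2}\right) = -186 - 6 A^{2}$)
$m{\left(V \right)} = 2 V$
$\frac{L}{3578} + \frac{m{\left(-132 \right)}}{c{\left(-107 \right)}} = \frac{7234}{3578} + \frac{2 \left(-132\right)}{-186 - 6 \left(-107\right)^{2}} = 7234 \cdot \frac{1}{3578} - \frac{264}{-186 - 68694} = \frac{3617}{1789} - \frac{264}{-186 - 68694} = \frac{3617}{1789} - \frac{264}{-68880} = \frac{3617}{1789} - - \frac{11}{2870} = \frac{3617}{1789} + \frac{11}{2870} = \frac{10400469}{5134430}$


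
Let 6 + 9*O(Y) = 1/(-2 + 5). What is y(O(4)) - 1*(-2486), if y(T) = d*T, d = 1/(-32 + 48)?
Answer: 1073935/432 ≈ 2486.0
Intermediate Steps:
d = 1/16 ≈ 0.062500
O(Y) = -17/27 (O(Y) = -2/3 + 1/(9*(-2 + 5)) = -2/3 + (1/9)/3 = -2/3 + (1/9)*(1/3) = -2/3 + 1/27 = -17/27)
y(T) = T/16
y(O(4)) - 1*(-2486) = (1/16)*(-17/27) - 1*(-2486) = -17/432 + 2486 = 1073935/432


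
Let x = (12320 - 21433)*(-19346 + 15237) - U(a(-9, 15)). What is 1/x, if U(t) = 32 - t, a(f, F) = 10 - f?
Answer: 1/37445304 ≈ 2.6706e-8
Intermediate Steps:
x = 37445304 (x = (12320 - 21433)*(-19346 + 15237) - (32 - (10 - 1*(-9))) = -9113*(-4109) - (32 - (10 + 9)) = 37445317 - (32 - 1*19) = 37445317 - (32 - 19) = 37445317 - 1*13 = 37445317 - 13 = 37445304)
1/x = 1/37445304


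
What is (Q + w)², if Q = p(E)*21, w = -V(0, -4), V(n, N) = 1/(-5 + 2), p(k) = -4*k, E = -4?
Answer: 1018081/9 ≈ 1.1312e+5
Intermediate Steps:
V(n, N) = -⅓ (V(n, N) = 1/(-3) = -⅓)
w = ⅓ (w = -1*(-⅓) = ⅓ ≈ 0.33333)
Q = 336 (Q = -4*(-4)*21 = 16*21 = 336)
(Q + w)² = (336 + ⅓)² = (1009/3)² = 1018081/9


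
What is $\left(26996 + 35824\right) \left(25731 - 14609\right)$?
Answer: $698684040$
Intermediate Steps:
$\left(26996 + 35824\right) \left(25731 - 14609\right) = 62820 \cdot 11122 = 698684040$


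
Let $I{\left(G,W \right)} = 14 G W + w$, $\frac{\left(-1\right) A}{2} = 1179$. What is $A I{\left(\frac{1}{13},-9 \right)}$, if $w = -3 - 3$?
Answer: $\frac{481032}{13} \approx 37002.0$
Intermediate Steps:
$A = -2358$ ($A = \left(-2\right) 1179 = -2358$)
$w = -6$
$I{\left(G,W \right)} = -6 + 14 G W$ ($I{\left(G,W \right)} = 14 G W - 6 = -6 + 14 G W$)
$A I{\left(\frac{1}{13},-9 \right)} = - 2358 \left(-6 + 14 \cdot \frac{1}{13} \left(-9\right)\right) = - 2358 \left(-6 - \frac{126}{13}\right) = \left(-2358\right) \left(- \frac{204}{13}\right) = \frac{481032}{13}$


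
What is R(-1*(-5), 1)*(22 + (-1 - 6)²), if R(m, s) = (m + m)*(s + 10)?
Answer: 7810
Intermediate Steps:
R(m, s) = 2*m*(10 + s) (R(m, s) = (2*m)*(10 + s) = 2*m*(10 + s))
R(-1*(-5), 1)*(22 + (-1 - 6)²) = (2*(-1*(-5))*(10 + 1))*(22 + (-1 - 6)²) = (2*5*11)*(22 + (-7)²) = 110*(22 + 49) = 110*71 = 7810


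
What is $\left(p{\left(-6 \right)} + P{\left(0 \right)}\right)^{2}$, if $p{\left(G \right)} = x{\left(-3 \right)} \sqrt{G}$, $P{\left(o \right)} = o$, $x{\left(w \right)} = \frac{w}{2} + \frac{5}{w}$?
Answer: $- \frac{361}{6} \approx -60.167$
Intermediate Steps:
$x{\left(w \right)} = \frac{w}{2} + \frac{5}{w}$ ($x{\left(w \right)} = w \frac{1}{2} + \frac{5}{w} = \frac{w}{2} + \frac{5}{w}$)
$p{\left(G \right)} = - \frac{19 \sqrt{G}}{6}$ ($p{\left(G \right)} = \left(\frac{1}{2} \left(-3\right) + \frac{5}{-3}\right) \sqrt{G} = \left(- \frac{3}{2} + 5 \left(- \frac{1}{3}\right)\right) \sqrt{G} = \left(- \frac{3}{2} - \frac{5}{3}\right) \sqrt{G} = - \frac{19 \sqrt{G}}{6}$)
$\left(p{\left(-6 \right)} + P{\left(0 \right)}\right)^{2} = \left(- \frac{19 \sqrt{-6}}{6} + 0\right)^{2} = \left(- \frac{19 i \sqrt{6}}{6} + 0\right)^{2} = \left(- \frac{19 i \sqrt{6}}{6}\right)^{2} = - \frac{361}{6}$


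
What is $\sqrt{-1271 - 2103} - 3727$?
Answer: $-3727 + i \sqrt{3374} \approx -3727.0 + 58.086 i$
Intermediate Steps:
$\sqrt{-1271 - 2103} - 3727 = \sqrt{-3374} - 3727 = i \sqrt{3374} - 3727 = -3727 + i \sqrt{3374}$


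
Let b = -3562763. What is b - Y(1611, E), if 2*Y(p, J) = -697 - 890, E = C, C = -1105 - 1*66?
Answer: -7123939/2 ≈ -3.5620e+6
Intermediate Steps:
C = -1171 (C = -1105 - 66 = -1171)
E = -1171
Y(p, J) = -1587/2 (Y(p, J) = (-697 - 890)/2 = (1/2)*(-1587) = -1587/2)
b - Y(1611, E) = -3562763 - 1*(-1587/2) = -3562763 + 1587/2 = -7123939/2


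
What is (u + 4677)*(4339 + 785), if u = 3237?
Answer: 40551336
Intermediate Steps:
(u + 4677)*(4339 + 785) = (3237 + 4677)*(4339 + 785) = 7914*5124 = 40551336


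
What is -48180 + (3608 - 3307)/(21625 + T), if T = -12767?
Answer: -9925073/206 ≈ -48180.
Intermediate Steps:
-48180 + (3608 - 3307)/(21625 + T) = -48180 + (3608 - 3307)/(21625 - 12767) = -48180 + 301/8858 = -48180 + 301*(1/8858) = -48180 + 7/206 = -9925073/206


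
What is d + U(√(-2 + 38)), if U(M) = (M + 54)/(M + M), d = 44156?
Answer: 44161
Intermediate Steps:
U(M) = (54 + M)/(2*M) (U(M) = (54 + M)/((2*M)) = (54 + M)*(1/(2*M)) = (54 + M)/(2*M))
d + U(√(-2 + 38)) = 44156 + (54 + √(-2 + 38))/(2*(√(-2 + 38))) = 44156 + (54 + √36)/(2*(√36)) = 44156 + (½)*(54 + 6)/6 = 44156 + (½)*(⅙)*60 = 44156 + 5 = 44161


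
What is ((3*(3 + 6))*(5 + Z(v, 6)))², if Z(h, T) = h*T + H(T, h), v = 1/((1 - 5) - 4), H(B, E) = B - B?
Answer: 210681/16 ≈ 13168.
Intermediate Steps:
H(B, E) = 0
v = -⅛ (v = 1/(-4 - 4) = 1/(-8) = -⅛ ≈ -0.12500)
Z(h, T) = T*h (Z(h, T) = h*T + 0 = T*h + 0 = T*h)
((3*(3 + 6))*(5 + Z(v, 6)))² = ((3*(3 + 6))*(5 + 6*(-⅛)))² = ((3*9)*(5 - ¾))² = (27*(17/4))² = (459/4)² = 210681/16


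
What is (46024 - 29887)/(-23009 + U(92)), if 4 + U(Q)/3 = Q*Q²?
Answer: 16137/2313043 ≈ 0.0069765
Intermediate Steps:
U(Q) = -12 + 3*Q³ (U(Q) = -12 + 3*(Q*Q²) = -12 + 3*Q³)
(46024 - 29887)/(-23009 + U(92)) = (46024 - 29887)/(-23009 + (-12 + 3*92³)) = 16137/(-23009 + (-12 + 3*778688)) = 16137/(-23009 + (-12 + 2336064)) = 16137/(-23009 + 2336052) = 16137/2313043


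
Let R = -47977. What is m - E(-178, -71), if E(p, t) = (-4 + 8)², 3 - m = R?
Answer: 47964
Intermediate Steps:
m = 47980 (m = 3 - 1*(-47977) = 3 + 47977 = 47980)
E(p, t) = 16 (E(p, t) = 4² = 16)
m - E(-178, -71) = 47980 - 1*16 = 47980 - 16 = 47964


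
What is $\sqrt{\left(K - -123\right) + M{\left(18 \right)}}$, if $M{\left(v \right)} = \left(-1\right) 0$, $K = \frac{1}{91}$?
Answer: $\frac{\sqrt{1018654}}{91} \approx 11.091$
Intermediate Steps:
$K = \frac{1}{91} \approx 0.010989$
$M{\left(v \right)} = 0$
$\sqrt{\left(K - -123\right) + M{\left(18 \right)}} = \sqrt{\left(\frac{1}{91} - -123\right) + 0} = \sqrt{\left(\frac{1}{91} + 123\right) + 0} = \sqrt{\frac{11194}{91} + 0} = \sqrt{\frac{11194}{91}} = \frac{\sqrt{1018654}}{91}$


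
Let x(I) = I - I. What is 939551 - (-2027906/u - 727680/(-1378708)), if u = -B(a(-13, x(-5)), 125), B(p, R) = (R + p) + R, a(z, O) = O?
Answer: 40130693485194/43084625 ≈ 9.3144e+5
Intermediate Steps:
x(I) = 0
B(p, R) = p + 2*R
u = -250 (u = -(0 + 2*125) = -(0 + 250) = -1*250 = -250)
939551 - (-2027906/u - 727680/(-1378708)) = 939551 - (-2027906/(-250) - 727680/(-1378708)) = 939551 - (-2027906*(-1/250) - 727680*(-1/1378708)) = 939551 - (1013953/125 + 181920/344677) = 939551 - 1*349509018181/43084625 = 939551 - 349509018181/43084625 = 40130693485194/43084625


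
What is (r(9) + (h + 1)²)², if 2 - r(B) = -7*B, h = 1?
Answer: 4761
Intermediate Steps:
r(B) = 2 + 7*B (r(B) = 2 - (-7)*B = 2 + 7*B)
(r(9) + (h + 1)²)² = ((2 + 7*9) + (1 + 1)²)² = ((2 + 63) + 2²)² = (65 + 4)² = 69² = 4761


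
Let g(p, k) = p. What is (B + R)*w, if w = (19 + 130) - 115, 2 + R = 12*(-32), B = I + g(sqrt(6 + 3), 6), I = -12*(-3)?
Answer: -11798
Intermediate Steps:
I = 36
B = 39 (B = 36 + sqrt(6 + 3) = 36 + sqrt(9) = 36 + 3 = 39)
R = -386 (R = -2 + 12*(-32) = -2 - 384 = -386)
w = 34 (w = 149 - 115 = 34)
(B + R)*w = (39 - 386)*34 = -347*34 = -11798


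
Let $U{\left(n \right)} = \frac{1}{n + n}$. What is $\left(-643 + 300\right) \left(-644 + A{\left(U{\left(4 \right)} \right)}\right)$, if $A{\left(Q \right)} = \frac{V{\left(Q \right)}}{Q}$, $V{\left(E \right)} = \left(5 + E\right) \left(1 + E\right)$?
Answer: $\frac{1640569}{8} \approx 2.0507 \cdot 10^{5}$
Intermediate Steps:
$V{\left(E \right)} = \left(1 + E\right) \left(5 + E\right)$
$U{\left(n \right)} = \frac{1}{2 n}$
$A{\left(Q \right)} = \frac{5 + Q^{2} + 6 Q}{Q}$
$\left(-643 + 300\right) \left(-644 + A{\left(U{\left(4 \right)} \right)}\right) = \left(-643 + 300\right) \left(-644 + \left(6 + \frac{1}{2 \cdot 4} + \frac{5}{\frac{1}{2} \cdot \frac{1}{4}}\right)\right) = - 343 \left(-644 + \left(6 + \frac{1}{2} \cdot \frac{1}{4} + \frac{5}{\frac{1}{2} \cdot \frac{1}{4}}\right)\right) = - 343 \left(-644 + \left(6 + \frac{1}{8} + 5 \frac{1}{\frac{1}{8}}\right)\right) = - 343 \left(-644 + \left(6 + \frac{1}{8} + 5 \cdot 8\right)\right) = - 343 \left(-644 + \left(6 + \frac{1}{8} + 40\right)\right) = - 343 \left(-644 + \frac{369}{8}\right) = \left(-343\right) \left(- \frac{4783}{8}\right) = \frac{1640569}{8}$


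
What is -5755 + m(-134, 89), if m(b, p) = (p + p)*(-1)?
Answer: -5933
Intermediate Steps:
m(b, p) = -2*p (m(b, p) = (2*p)*(-1) = -2*p)
-5755 + m(-134, 89) = -5755 - 2*89 = -5755 - 178 = -5933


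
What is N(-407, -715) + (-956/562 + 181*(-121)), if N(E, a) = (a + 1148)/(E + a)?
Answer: -6905649071/315282 ≈ -21903.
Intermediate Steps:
N(E, a) = (1148 + a)/(E + a)
N(-407, -715) + (-956/562 + 181*(-121)) = (1148 - 715)/(-407 - 715) + (-956/562 + 181*(-121)) = 433/(-1122) + (-956*1/562 - 21901) = -1/1122*433 + (-478/281 - 21901) = -433/1122 - 6154659/281 = -6905649071/315282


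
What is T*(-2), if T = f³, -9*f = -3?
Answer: -2/27 ≈ -0.074074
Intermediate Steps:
f = ⅓ (f = -⅑*(-3) = ⅓ ≈ 0.33333)
T = 1/27 (T = (⅓)³ = 1/27 ≈ 0.037037)
T*(-2) = (1/27)*(-2) = -2/27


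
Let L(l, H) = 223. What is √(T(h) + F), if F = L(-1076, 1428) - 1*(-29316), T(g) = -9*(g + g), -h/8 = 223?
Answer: √61651 ≈ 248.30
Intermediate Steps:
h = -1784 (h = -8*223 = -1784)
T(g) = -18*g
F = 29539 (F = 223 - 1*(-29316) = 223 + 29316 = 29539)
√(T(h) + F) = √(-18*(-1784) + 29539) = √(32112 + 29539) = √61651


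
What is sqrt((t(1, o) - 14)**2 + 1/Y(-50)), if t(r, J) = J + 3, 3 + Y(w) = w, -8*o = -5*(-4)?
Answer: sqrt(2047549)/106 ≈ 13.499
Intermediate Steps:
o = -5/2 (o = -(-5)*(-4)/8 = -1/8*20 = -5/2 ≈ -2.5000)
Y(w) = -3 + w
t(r, J) = 3 + J
sqrt((t(1, o) - 14)**2 + 1/Y(-50)) = sqrt(((3 - 5/2) - 14)**2 + 1/(-3 - 50)) = sqrt((1/2 - 14)**2 + 1/(-53)) = sqrt((-27/2)**2 - 1/53) = sqrt(729/4 - 1/53) = sqrt(38633/212) = sqrt(2047549)/106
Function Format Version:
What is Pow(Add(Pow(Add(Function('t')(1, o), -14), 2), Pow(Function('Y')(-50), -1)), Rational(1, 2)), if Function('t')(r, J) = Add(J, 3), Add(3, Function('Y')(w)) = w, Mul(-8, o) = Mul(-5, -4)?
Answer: Mul(Rational(1, 106), Pow(2047549, Rational(1, 2))) ≈ 13.499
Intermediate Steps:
o = Rational(-5, 2) (o = Mul(Rational(-1, 8), Mul(-5, -4)) = Mul(Rational(-1, 8), 20) = Rational(-5, 2) ≈ -2.5000)
Function('Y')(w) = Add(-3, w)
Function('t')(r, J) = Add(3, J)
Pow(Add(Pow(Add(Function('t')(1, o), -14), 2), Pow(Function('Y')(-50), -1)), Rational(1, 2)) = Pow(Add(Pow(Add(Add(3, Rational(-5, 2)), -14), 2), Pow(Add(-3, -50), -1)), Rational(1, 2)) = Pow(Add(Pow(Add(Rational(1, 2), -14), 2), Pow(-53, -1)), Rational(1, 2)) = Pow(Add(Pow(Rational(-27, 2), 2), Rational(-1, 53)), Rational(1, 2)) = Pow(Add(Rational(729, 4), Rational(-1, 53)), Rational(1, 2)) = Pow(Rational(38633, 212), Rational(1, 2)) = Mul(Rational(1, 106), Pow(2047549, Rational(1, 2)))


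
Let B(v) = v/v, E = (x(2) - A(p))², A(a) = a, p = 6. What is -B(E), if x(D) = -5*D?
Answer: -1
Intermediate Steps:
E = 256 (E = (-5*2 - 1*6)² = (-10 - 6)² = (-16)² = 256)
B(v) = 1
-B(E) = -1*1 = -1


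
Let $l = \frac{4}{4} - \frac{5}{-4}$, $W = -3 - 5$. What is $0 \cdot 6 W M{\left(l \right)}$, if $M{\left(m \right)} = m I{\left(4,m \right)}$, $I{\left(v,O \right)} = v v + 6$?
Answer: $0$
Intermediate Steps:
$W = -8$
$l = \frac{9}{4}$ ($l = 4 \cdot \frac{1}{4} - - \frac{5}{4} = 1 + \frac{5}{4} = \frac{9}{4} \approx 2.25$)
$I{\left(v,O \right)} = 6 + v^{2}$ ($I{\left(v,O \right)} = v^{2} + 6 = 6 + v^{2}$)
$M{\left(m \right)} = 22 m$ ($M{\left(m \right)} = m \left(6 + 4^{2}\right) = m \left(6 + 16\right) = m 22 = 22 m$)
$0 \cdot 6 W M{\left(l \right)} = 0 \cdot 6 \left(-8\right) 22 \cdot \frac{9}{4} = 0 \left(-48\right) \frac{99}{2} = 0 \cdot \frac{99}{2} = 0$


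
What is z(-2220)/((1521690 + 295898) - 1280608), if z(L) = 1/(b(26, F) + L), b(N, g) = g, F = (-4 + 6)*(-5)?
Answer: -1/1197465400 ≈ -8.3510e-10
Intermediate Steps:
F = -10 (F = 2*(-5) = -10)
z(L) = 1/(-10 + L)
z(-2220)/((1521690 + 295898) - 1280608) = 1/((-10 - 2220)*((1521690 + 295898) - 1280608)) = 1/((-2230)*(1817588 - 1280608)) = -1/2230/536980 = -1/2230*1/536980 = -1/1197465400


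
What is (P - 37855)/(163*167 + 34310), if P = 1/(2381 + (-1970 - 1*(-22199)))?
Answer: -855901549/1391215910 ≈ -0.61522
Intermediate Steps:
P = 1/22610 (P = 1/(2381 + (-1970 + 22199)) = 1/(2381 + 20229) = 1/22610 ≈ 4.4228e-5)
(P - 37855)/(163*167 + 34310) = (1/22610 - 37855)/(163*167 + 34310) = -855901549/(22610*(27221 + 34310)) = -855901549/22610/61531 = -855901549/22610*1/61531 = -855901549/1391215910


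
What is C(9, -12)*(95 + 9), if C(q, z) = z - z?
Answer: 0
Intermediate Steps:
C(q, z) = 0
C(9, -12)*(95 + 9) = 0*(95 + 9) = 0*104 = 0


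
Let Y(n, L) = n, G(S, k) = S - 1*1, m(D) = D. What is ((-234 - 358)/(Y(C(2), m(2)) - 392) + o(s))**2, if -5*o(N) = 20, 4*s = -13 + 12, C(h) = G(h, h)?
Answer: 944784/152881 ≈ 6.1799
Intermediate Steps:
G(S, k) = -1 + S (G(S, k) = S - 1 = -1 + S)
C(h) = -1 + h
s = -1/4 (s = (-13 + 12)/4 = (1/4)*(-1) = -1/4 ≈ -0.25000)
o(N) = -4 (o(N) = -1/5*20 = -4)
((-234 - 358)/(Y(C(2), m(2)) - 392) + o(s))**2 = ((-234 - 358)/((-1 + 2) - 392) - 4)**2 = (-592/(1 - 392) - 4)**2 = (-592/(-391) - 4)**2 = (-592*(-1/391) - 4)**2 = (592/391 - 4)**2 = (-972/391)**2 = 944784/152881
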